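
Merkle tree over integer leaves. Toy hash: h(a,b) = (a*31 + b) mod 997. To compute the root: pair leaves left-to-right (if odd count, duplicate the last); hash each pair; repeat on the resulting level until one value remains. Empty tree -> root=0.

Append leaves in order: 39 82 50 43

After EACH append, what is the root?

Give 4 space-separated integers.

Answer: 39 294 744 737

Derivation:
After append 39 (leaves=[39]):
  L0: [39]
  root=39
After append 82 (leaves=[39, 82]):
  L0: [39, 82]
  L1: h(39,82)=(39*31+82)%997=294 -> [294]
  root=294
After append 50 (leaves=[39, 82, 50]):
  L0: [39, 82, 50]
  L1: h(39,82)=(39*31+82)%997=294 h(50,50)=(50*31+50)%997=603 -> [294, 603]
  L2: h(294,603)=(294*31+603)%997=744 -> [744]
  root=744
After append 43 (leaves=[39, 82, 50, 43]):
  L0: [39, 82, 50, 43]
  L1: h(39,82)=(39*31+82)%997=294 h(50,43)=(50*31+43)%997=596 -> [294, 596]
  L2: h(294,596)=(294*31+596)%997=737 -> [737]
  root=737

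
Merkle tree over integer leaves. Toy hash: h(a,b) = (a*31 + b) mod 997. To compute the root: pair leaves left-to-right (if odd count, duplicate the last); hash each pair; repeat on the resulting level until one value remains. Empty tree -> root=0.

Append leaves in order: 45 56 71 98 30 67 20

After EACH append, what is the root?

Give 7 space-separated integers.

Answer: 45 454 394 421 900 90 730

Derivation:
After append 45 (leaves=[45]):
  L0: [45]
  root=45
After append 56 (leaves=[45, 56]):
  L0: [45, 56]
  L1: h(45,56)=(45*31+56)%997=454 -> [454]
  root=454
After append 71 (leaves=[45, 56, 71]):
  L0: [45, 56, 71]
  L1: h(45,56)=(45*31+56)%997=454 h(71,71)=(71*31+71)%997=278 -> [454, 278]
  L2: h(454,278)=(454*31+278)%997=394 -> [394]
  root=394
After append 98 (leaves=[45, 56, 71, 98]):
  L0: [45, 56, 71, 98]
  L1: h(45,56)=(45*31+56)%997=454 h(71,98)=(71*31+98)%997=305 -> [454, 305]
  L2: h(454,305)=(454*31+305)%997=421 -> [421]
  root=421
After append 30 (leaves=[45, 56, 71, 98, 30]):
  L0: [45, 56, 71, 98, 30]
  L1: h(45,56)=(45*31+56)%997=454 h(71,98)=(71*31+98)%997=305 h(30,30)=(30*31+30)%997=960 -> [454, 305, 960]
  L2: h(454,305)=(454*31+305)%997=421 h(960,960)=(960*31+960)%997=810 -> [421, 810]
  L3: h(421,810)=(421*31+810)%997=900 -> [900]
  root=900
After append 67 (leaves=[45, 56, 71, 98, 30, 67]):
  L0: [45, 56, 71, 98, 30, 67]
  L1: h(45,56)=(45*31+56)%997=454 h(71,98)=(71*31+98)%997=305 h(30,67)=(30*31+67)%997=0 -> [454, 305, 0]
  L2: h(454,305)=(454*31+305)%997=421 h(0,0)=(0*31+0)%997=0 -> [421, 0]
  L3: h(421,0)=(421*31+0)%997=90 -> [90]
  root=90
After append 20 (leaves=[45, 56, 71, 98, 30, 67, 20]):
  L0: [45, 56, 71, 98, 30, 67, 20]
  L1: h(45,56)=(45*31+56)%997=454 h(71,98)=(71*31+98)%997=305 h(30,67)=(30*31+67)%997=0 h(20,20)=(20*31+20)%997=640 -> [454, 305, 0, 640]
  L2: h(454,305)=(454*31+305)%997=421 h(0,640)=(0*31+640)%997=640 -> [421, 640]
  L3: h(421,640)=(421*31+640)%997=730 -> [730]
  root=730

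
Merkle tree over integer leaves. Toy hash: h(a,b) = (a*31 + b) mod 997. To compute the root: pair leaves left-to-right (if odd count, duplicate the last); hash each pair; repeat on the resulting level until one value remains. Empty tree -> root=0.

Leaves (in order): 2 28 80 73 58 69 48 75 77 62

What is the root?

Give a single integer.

Answer: 578

Derivation:
L0: [2, 28, 80, 73, 58, 69, 48, 75, 77, 62]
L1: h(2,28)=(2*31+28)%997=90 h(80,73)=(80*31+73)%997=559 h(58,69)=(58*31+69)%997=870 h(48,75)=(48*31+75)%997=566 h(77,62)=(77*31+62)%997=455 -> [90, 559, 870, 566, 455]
L2: h(90,559)=(90*31+559)%997=358 h(870,566)=(870*31+566)%997=617 h(455,455)=(455*31+455)%997=602 -> [358, 617, 602]
L3: h(358,617)=(358*31+617)%997=748 h(602,602)=(602*31+602)%997=321 -> [748, 321]
L4: h(748,321)=(748*31+321)%997=578 -> [578]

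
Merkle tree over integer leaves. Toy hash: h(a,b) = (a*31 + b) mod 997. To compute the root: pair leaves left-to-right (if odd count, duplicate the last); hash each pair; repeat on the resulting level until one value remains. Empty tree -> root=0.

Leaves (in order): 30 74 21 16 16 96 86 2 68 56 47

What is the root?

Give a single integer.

Answer: 81

Derivation:
L0: [30, 74, 21, 16, 16, 96, 86, 2, 68, 56, 47]
L1: h(30,74)=(30*31+74)%997=7 h(21,16)=(21*31+16)%997=667 h(16,96)=(16*31+96)%997=592 h(86,2)=(86*31+2)%997=674 h(68,56)=(68*31+56)%997=170 h(47,47)=(47*31+47)%997=507 -> [7, 667, 592, 674, 170, 507]
L2: h(7,667)=(7*31+667)%997=884 h(592,674)=(592*31+674)%997=83 h(170,507)=(170*31+507)%997=792 -> [884, 83, 792]
L3: h(884,83)=(884*31+83)%997=568 h(792,792)=(792*31+792)%997=419 -> [568, 419]
L4: h(568,419)=(568*31+419)%997=81 -> [81]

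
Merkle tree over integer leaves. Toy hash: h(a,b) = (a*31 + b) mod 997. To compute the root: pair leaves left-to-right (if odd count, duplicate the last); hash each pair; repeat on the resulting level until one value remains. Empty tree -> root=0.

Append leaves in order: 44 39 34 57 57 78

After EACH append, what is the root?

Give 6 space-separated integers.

After append 44 (leaves=[44]):
  L0: [44]
  root=44
After append 39 (leaves=[44, 39]):
  L0: [44, 39]
  L1: h(44,39)=(44*31+39)%997=406 -> [406]
  root=406
After append 34 (leaves=[44, 39, 34]):
  L0: [44, 39, 34]
  L1: h(44,39)=(44*31+39)%997=406 h(34,34)=(34*31+34)%997=91 -> [406, 91]
  L2: h(406,91)=(406*31+91)%997=713 -> [713]
  root=713
After append 57 (leaves=[44, 39, 34, 57]):
  L0: [44, 39, 34, 57]
  L1: h(44,39)=(44*31+39)%997=406 h(34,57)=(34*31+57)%997=114 -> [406, 114]
  L2: h(406,114)=(406*31+114)%997=736 -> [736]
  root=736
After append 57 (leaves=[44, 39, 34, 57, 57]):
  L0: [44, 39, 34, 57, 57]
  L1: h(44,39)=(44*31+39)%997=406 h(34,57)=(34*31+57)%997=114 h(57,57)=(57*31+57)%997=827 -> [406, 114, 827]
  L2: h(406,114)=(406*31+114)%997=736 h(827,827)=(827*31+827)%997=542 -> [736, 542]
  L3: h(736,542)=(736*31+542)%997=427 -> [427]
  root=427
After append 78 (leaves=[44, 39, 34, 57, 57, 78]):
  L0: [44, 39, 34, 57, 57, 78]
  L1: h(44,39)=(44*31+39)%997=406 h(34,57)=(34*31+57)%997=114 h(57,78)=(57*31+78)%997=848 -> [406, 114, 848]
  L2: h(406,114)=(406*31+114)%997=736 h(848,848)=(848*31+848)%997=217 -> [736, 217]
  L3: h(736,217)=(736*31+217)%997=102 -> [102]
  root=102

Answer: 44 406 713 736 427 102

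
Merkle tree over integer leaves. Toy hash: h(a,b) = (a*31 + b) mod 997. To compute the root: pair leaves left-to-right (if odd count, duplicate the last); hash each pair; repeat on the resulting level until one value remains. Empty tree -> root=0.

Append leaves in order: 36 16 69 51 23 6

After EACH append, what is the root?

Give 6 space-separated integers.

Answer: 36 135 411 393 840 296

Derivation:
After append 36 (leaves=[36]):
  L0: [36]
  root=36
After append 16 (leaves=[36, 16]):
  L0: [36, 16]
  L1: h(36,16)=(36*31+16)%997=135 -> [135]
  root=135
After append 69 (leaves=[36, 16, 69]):
  L0: [36, 16, 69]
  L1: h(36,16)=(36*31+16)%997=135 h(69,69)=(69*31+69)%997=214 -> [135, 214]
  L2: h(135,214)=(135*31+214)%997=411 -> [411]
  root=411
After append 51 (leaves=[36, 16, 69, 51]):
  L0: [36, 16, 69, 51]
  L1: h(36,16)=(36*31+16)%997=135 h(69,51)=(69*31+51)%997=196 -> [135, 196]
  L2: h(135,196)=(135*31+196)%997=393 -> [393]
  root=393
After append 23 (leaves=[36, 16, 69, 51, 23]):
  L0: [36, 16, 69, 51, 23]
  L1: h(36,16)=(36*31+16)%997=135 h(69,51)=(69*31+51)%997=196 h(23,23)=(23*31+23)%997=736 -> [135, 196, 736]
  L2: h(135,196)=(135*31+196)%997=393 h(736,736)=(736*31+736)%997=621 -> [393, 621]
  L3: h(393,621)=(393*31+621)%997=840 -> [840]
  root=840
After append 6 (leaves=[36, 16, 69, 51, 23, 6]):
  L0: [36, 16, 69, 51, 23, 6]
  L1: h(36,16)=(36*31+16)%997=135 h(69,51)=(69*31+51)%997=196 h(23,6)=(23*31+6)%997=719 -> [135, 196, 719]
  L2: h(135,196)=(135*31+196)%997=393 h(719,719)=(719*31+719)%997=77 -> [393, 77]
  L3: h(393,77)=(393*31+77)%997=296 -> [296]
  root=296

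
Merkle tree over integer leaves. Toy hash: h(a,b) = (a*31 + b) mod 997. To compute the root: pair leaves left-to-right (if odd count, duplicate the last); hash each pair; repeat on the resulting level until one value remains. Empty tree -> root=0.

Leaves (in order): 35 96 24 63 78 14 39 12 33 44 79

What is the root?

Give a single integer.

Answer: 834

Derivation:
L0: [35, 96, 24, 63, 78, 14, 39, 12, 33, 44, 79]
L1: h(35,96)=(35*31+96)%997=184 h(24,63)=(24*31+63)%997=807 h(78,14)=(78*31+14)%997=438 h(39,12)=(39*31+12)%997=224 h(33,44)=(33*31+44)%997=70 h(79,79)=(79*31+79)%997=534 -> [184, 807, 438, 224, 70, 534]
L2: h(184,807)=(184*31+807)%997=529 h(438,224)=(438*31+224)%997=841 h(70,534)=(70*31+534)%997=710 -> [529, 841, 710]
L3: h(529,841)=(529*31+841)%997=291 h(710,710)=(710*31+710)%997=786 -> [291, 786]
L4: h(291,786)=(291*31+786)%997=834 -> [834]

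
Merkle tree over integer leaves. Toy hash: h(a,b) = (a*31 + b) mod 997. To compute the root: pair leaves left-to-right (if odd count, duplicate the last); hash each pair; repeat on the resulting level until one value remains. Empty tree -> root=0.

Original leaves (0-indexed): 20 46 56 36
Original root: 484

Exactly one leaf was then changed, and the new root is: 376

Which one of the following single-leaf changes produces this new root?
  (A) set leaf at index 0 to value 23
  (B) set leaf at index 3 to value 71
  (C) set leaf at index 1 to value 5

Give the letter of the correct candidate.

Answer: A

Derivation:
Original leaves: [20, 46, 56, 36]
Target new root: 376
Try each candidate change and compute the resulting root:
Candidate A: set leaf[0] = 23 -> leaves = [23, 46, 56, 36]
  L0: [23, 46, 56, 36]
  L1: h(23,46)=(23*31+46)%997=759 h(56,36)=(56*31+36)%997=775 -> [759, 775]
  L2: h(759,775)=(759*31+775)%997=376 -> [376]
  root = 376 == target 376  ** MATCH **
Candidate B: set leaf[3] = 71 -> leaves = [20, 46, 56, 71]
  L0: [20, 46, 56, 71]
  L1: h(20,46)=(20*31+46)%997=666 h(56,71)=(56*31+71)%997=810 -> [666, 810]
  L2: h(666,810)=(666*31+810)%997=519 -> [519]
  root = 519 != target 376
Candidate C: set leaf[1] = 5 -> leaves = [20, 5, 56, 36]
  L0: [20, 5, 56, 36]
  L1: h(20,5)=(20*31+5)%997=625 h(56,36)=(56*31+36)%997=775 -> [625, 775]
  L2: h(625,775)=(625*31+775)%997=210 -> [210]
  root = 210 != target 376
Candidate A produces the target root.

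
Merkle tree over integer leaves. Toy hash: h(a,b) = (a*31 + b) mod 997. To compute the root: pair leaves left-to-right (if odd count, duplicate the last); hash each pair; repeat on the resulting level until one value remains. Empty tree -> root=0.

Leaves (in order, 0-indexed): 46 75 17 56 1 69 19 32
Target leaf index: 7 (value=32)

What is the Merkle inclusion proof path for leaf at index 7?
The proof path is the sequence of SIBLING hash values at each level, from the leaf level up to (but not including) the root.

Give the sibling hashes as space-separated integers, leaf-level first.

L0 (leaves): [46, 75, 17, 56, 1, 69, 19, 32], target index=7
L1: h(46,75)=(46*31+75)%997=504 [pair 0] h(17,56)=(17*31+56)%997=583 [pair 1] h(1,69)=(1*31+69)%997=100 [pair 2] h(19,32)=(19*31+32)%997=621 [pair 3] -> [504, 583, 100, 621]
  Sibling for proof at L0: 19
L2: h(504,583)=(504*31+583)%997=255 [pair 0] h(100,621)=(100*31+621)%997=730 [pair 1] -> [255, 730]
  Sibling for proof at L1: 100
L3: h(255,730)=(255*31+730)%997=659 [pair 0] -> [659]
  Sibling for proof at L2: 255
Root: 659
Proof path (sibling hashes from leaf to root): [19, 100, 255]

Answer: 19 100 255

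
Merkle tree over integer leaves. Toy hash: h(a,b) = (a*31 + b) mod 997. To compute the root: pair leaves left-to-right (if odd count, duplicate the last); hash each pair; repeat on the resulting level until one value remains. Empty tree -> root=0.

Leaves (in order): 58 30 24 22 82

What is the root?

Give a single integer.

L0: [58, 30, 24, 22, 82]
L1: h(58,30)=(58*31+30)%997=831 h(24,22)=(24*31+22)%997=766 h(82,82)=(82*31+82)%997=630 -> [831, 766, 630]
L2: h(831,766)=(831*31+766)%997=605 h(630,630)=(630*31+630)%997=220 -> [605, 220]
L3: h(605,220)=(605*31+220)%997=32 -> [32]

Answer: 32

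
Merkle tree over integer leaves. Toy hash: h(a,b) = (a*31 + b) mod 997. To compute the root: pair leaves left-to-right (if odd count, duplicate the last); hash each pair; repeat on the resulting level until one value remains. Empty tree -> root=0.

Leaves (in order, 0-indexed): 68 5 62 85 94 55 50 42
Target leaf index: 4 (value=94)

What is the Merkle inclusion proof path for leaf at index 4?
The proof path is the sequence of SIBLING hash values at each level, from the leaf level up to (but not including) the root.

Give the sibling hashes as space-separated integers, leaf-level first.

L0 (leaves): [68, 5, 62, 85, 94, 55, 50, 42], target index=4
L1: h(68,5)=(68*31+5)%997=119 [pair 0] h(62,85)=(62*31+85)%997=13 [pair 1] h(94,55)=(94*31+55)%997=975 [pair 2] h(50,42)=(50*31+42)%997=595 [pair 3] -> [119, 13, 975, 595]
  Sibling for proof at L0: 55
L2: h(119,13)=(119*31+13)%997=711 [pair 0] h(975,595)=(975*31+595)%997=910 [pair 1] -> [711, 910]
  Sibling for proof at L1: 595
L3: h(711,910)=(711*31+910)%997=20 [pair 0] -> [20]
  Sibling for proof at L2: 711
Root: 20
Proof path (sibling hashes from leaf to root): [55, 595, 711]

Answer: 55 595 711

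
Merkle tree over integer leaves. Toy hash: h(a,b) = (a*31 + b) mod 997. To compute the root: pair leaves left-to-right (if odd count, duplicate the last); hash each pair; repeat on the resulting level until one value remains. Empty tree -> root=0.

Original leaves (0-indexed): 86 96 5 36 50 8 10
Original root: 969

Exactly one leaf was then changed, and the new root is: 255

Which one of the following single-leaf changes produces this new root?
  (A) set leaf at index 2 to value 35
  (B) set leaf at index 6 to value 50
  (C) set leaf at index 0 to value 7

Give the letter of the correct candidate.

Original leaves: [86, 96, 5, 36, 50, 8, 10]
Target new root: 255
Try each candidate change and compute the resulting root:
Candidate A: set leaf[2] = 35 -> leaves = [86, 96, 35, 36, 50, 8, 10]
  L0: [86, 96, 35, 36, 50, 8, 10]
  L1: h(86,96)=(86*31+96)%997=768 h(35,36)=(35*31+36)%997=124 h(50,8)=(50*31+8)%997=561 h(10,10)=(10*31+10)%997=320 -> [768, 124, 561, 320]
  L2: h(768,124)=(768*31+124)%997=4 h(561,320)=(561*31+320)%997=762 -> [4, 762]
  L3: h(4,762)=(4*31+762)%997=886 -> [886]
  root = 886 != target 255
Candidate B: set leaf[6] = 50 -> leaves = [86, 96, 5, 36, 50, 8, 50]
  L0: [86, 96, 5, 36, 50, 8, 50]
  L1: h(86,96)=(86*31+96)%997=768 h(5,36)=(5*31+36)%997=191 h(50,8)=(50*31+8)%997=561 h(50,50)=(50*31+50)%997=603 -> [768, 191, 561, 603]
  L2: h(768,191)=(768*31+191)%997=71 h(561,603)=(561*31+603)%997=48 -> [71, 48]
  L3: h(71,48)=(71*31+48)%997=255 -> [255]
  root = 255 == target 255  ** MATCH **
Candidate C: set leaf[0] = 7 -> leaves = [7, 96, 5, 36, 50, 8, 10]
  L0: [7, 96, 5, 36, 50, 8, 10]
  L1: h(7,96)=(7*31+96)%997=313 h(5,36)=(5*31+36)%997=191 h(50,8)=(50*31+8)%997=561 h(10,10)=(10*31+10)%997=320 -> [313, 191, 561, 320]
  L2: h(313,191)=(313*31+191)%997=921 h(561,320)=(561*31+320)%997=762 -> [921, 762]
  L3: h(921,762)=(921*31+762)%997=400 -> [400]
  root = 400 != target 255
Candidate B produces the target root.

Answer: B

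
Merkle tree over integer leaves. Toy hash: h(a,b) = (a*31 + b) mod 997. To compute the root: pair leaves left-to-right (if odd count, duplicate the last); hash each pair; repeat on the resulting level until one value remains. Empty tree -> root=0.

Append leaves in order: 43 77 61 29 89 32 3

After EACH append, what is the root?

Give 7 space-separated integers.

After append 43 (leaves=[43]):
  L0: [43]
  root=43
After append 77 (leaves=[43, 77]):
  L0: [43, 77]
  L1: h(43,77)=(43*31+77)%997=413 -> [413]
  root=413
After append 61 (leaves=[43, 77, 61]):
  L0: [43, 77, 61]
  L1: h(43,77)=(43*31+77)%997=413 h(61,61)=(61*31+61)%997=955 -> [413, 955]
  L2: h(413,955)=(413*31+955)%997=797 -> [797]
  root=797
After append 29 (leaves=[43, 77, 61, 29]):
  L0: [43, 77, 61, 29]
  L1: h(43,77)=(43*31+77)%997=413 h(61,29)=(61*31+29)%997=923 -> [413, 923]
  L2: h(413,923)=(413*31+923)%997=765 -> [765]
  root=765
After append 89 (leaves=[43, 77, 61, 29, 89]):
  L0: [43, 77, 61, 29, 89]
  L1: h(43,77)=(43*31+77)%997=413 h(61,29)=(61*31+29)%997=923 h(89,89)=(89*31+89)%997=854 -> [413, 923, 854]
  L2: h(413,923)=(413*31+923)%997=765 h(854,854)=(854*31+854)%997=409 -> [765, 409]
  L3: h(765,409)=(765*31+409)%997=196 -> [196]
  root=196
After append 32 (leaves=[43, 77, 61, 29, 89, 32]):
  L0: [43, 77, 61, 29, 89, 32]
  L1: h(43,77)=(43*31+77)%997=413 h(61,29)=(61*31+29)%997=923 h(89,32)=(89*31+32)%997=797 -> [413, 923, 797]
  L2: h(413,923)=(413*31+923)%997=765 h(797,797)=(797*31+797)%997=579 -> [765, 579]
  L3: h(765,579)=(765*31+579)%997=366 -> [366]
  root=366
After append 3 (leaves=[43, 77, 61, 29, 89, 32, 3]):
  L0: [43, 77, 61, 29, 89, 32, 3]
  L1: h(43,77)=(43*31+77)%997=413 h(61,29)=(61*31+29)%997=923 h(89,32)=(89*31+32)%997=797 h(3,3)=(3*31+3)%997=96 -> [413, 923, 797, 96]
  L2: h(413,923)=(413*31+923)%997=765 h(797,96)=(797*31+96)%997=875 -> [765, 875]
  L3: h(765,875)=(765*31+875)%997=662 -> [662]
  root=662

Answer: 43 413 797 765 196 366 662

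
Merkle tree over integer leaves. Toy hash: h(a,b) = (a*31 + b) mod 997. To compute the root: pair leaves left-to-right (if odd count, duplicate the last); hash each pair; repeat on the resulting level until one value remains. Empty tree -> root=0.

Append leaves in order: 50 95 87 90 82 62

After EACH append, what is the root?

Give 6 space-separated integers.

After append 50 (leaves=[50]):
  L0: [50]
  root=50
After append 95 (leaves=[50, 95]):
  L0: [50, 95]
  L1: h(50,95)=(50*31+95)%997=648 -> [648]
  root=648
After append 87 (leaves=[50, 95, 87]):
  L0: [50, 95, 87]
  L1: h(50,95)=(50*31+95)%997=648 h(87,87)=(87*31+87)%997=790 -> [648, 790]
  L2: h(648,790)=(648*31+790)%997=938 -> [938]
  root=938
After append 90 (leaves=[50, 95, 87, 90]):
  L0: [50, 95, 87, 90]
  L1: h(50,95)=(50*31+95)%997=648 h(87,90)=(87*31+90)%997=793 -> [648, 793]
  L2: h(648,793)=(648*31+793)%997=941 -> [941]
  root=941
After append 82 (leaves=[50, 95, 87, 90, 82]):
  L0: [50, 95, 87, 90, 82]
  L1: h(50,95)=(50*31+95)%997=648 h(87,90)=(87*31+90)%997=793 h(82,82)=(82*31+82)%997=630 -> [648, 793, 630]
  L2: h(648,793)=(648*31+793)%997=941 h(630,630)=(630*31+630)%997=220 -> [941, 220]
  L3: h(941,220)=(941*31+220)%997=478 -> [478]
  root=478
After append 62 (leaves=[50, 95, 87, 90, 82, 62]):
  L0: [50, 95, 87, 90, 82, 62]
  L1: h(50,95)=(50*31+95)%997=648 h(87,90)=(87*31+90)%997=793 h(82,62)=(82*31+62)%997=610 -> [648, 793, 610]
  L2: h(648,793)=(648*31+793)%997=941 h(610,610)=(610*31+610)%997=577 -> [941, 577]
  L3: h(941,577)=(941*31+577)%997=835 -> [835]
  root=835

Answer: 50 648 938 941 478 835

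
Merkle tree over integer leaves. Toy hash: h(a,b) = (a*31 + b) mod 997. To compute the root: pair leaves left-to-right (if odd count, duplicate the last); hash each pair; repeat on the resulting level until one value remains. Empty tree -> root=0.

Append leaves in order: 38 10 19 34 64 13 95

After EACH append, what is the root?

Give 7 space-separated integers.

Answer: 38 191 547 562 207 569 615

Derivation:
After append 38 (leaves=[38]):
  L0: [38]
  root=38
After append 10 (leaves=[38, 10]):
  L0: [38, 10]
  L1: h(38,10)=(38*31+10)%997=191 -> [191]
  root=191
After append 19 (leaves=[38, 10, 19]):
  L0: [38, 10, 19]
  L1: h(38,10)=(38*31+10)%997=191 h(19,19)=(19*31+19)%997=608 -> [191, 608]
  L2: h(191,608)=(191*31+608)%997=547 -> [547]
  root=547
After append 34 (leaves=[38, 10, 19, 34]):
  L0: [38, 10, 19, 34]
  L1: h(38,10)=(38*31+10)%997=191 h(19,34)=(19*31+34)%997=623 -> [191, 623]
  L2: h(191,623)=(191*31+623)%997=562 -> [562]
  root=562
After append 64 (leaves=[38, 10, 19, 34, 64]):
  L0: [38, 10, 19, 34, 64]
  L1: h(38,10)=(38*31+10)%997=191 h(19,34)=(19*31+34)%997=623 h(64,64)=(64*31+64)%997=54 -> [191, 623, 54]
  L2: h(191,623)=(191*31+623)%997=562 h(54,54)=(54*31+54)%997=731 -> [562, 731]
  L3: h(562,731)=(562*31+731)%997=207 -> [207]
  root=207
After append 13 (leaves=[38, 10, 19, 34, 64, 13]):
  L0: [38, 10, 19, 34, 64, 13]
  L1: h(38,10)=(38*31+10)%997=191 h(19,34)=(19*31+34)%997=623 h(64,13)=(64*31+13)%997=3 -> [191, 623, 3]
  L2: h(191,623)=(191*31+623)%997=562 h(3,3)=(3*31+3)%997=96 -> [562, 96]
  L3: h(562,96)=(562*31+96)%997=569 -> [569]
  root=569
After append 95 (leaves=[38, 10, 19, 34, 64, 13, 95]):
  L0: [38, 10, 19, 34, 64, 13, 95]
  L1: h(38,10)=(38*31+10)%997=191 h(19,34)=(19*31+34)%997=623 h(64,13)=(64*31+13)%997=3 h(95,95)=(95*31+95)%997=49 -> [191, 623, 3, 49]
  L2: h(191,623)=(191*31+623)%997=562 h(3,49)=(3*31+49)%997=142 -> [562, 142]
  L3: h(562,142)=(562*31+142)%997=615 -> [615]
  root=615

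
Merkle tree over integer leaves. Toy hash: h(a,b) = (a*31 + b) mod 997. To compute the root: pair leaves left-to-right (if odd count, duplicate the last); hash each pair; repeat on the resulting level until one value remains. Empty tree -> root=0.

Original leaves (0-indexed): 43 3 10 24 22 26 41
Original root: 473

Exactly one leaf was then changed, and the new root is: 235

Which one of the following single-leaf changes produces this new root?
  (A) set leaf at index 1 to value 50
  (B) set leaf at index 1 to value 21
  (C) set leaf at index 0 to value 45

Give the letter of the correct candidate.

Original leaves: [43, 3, 10, 24, 22, 26, 41]
Target new root: 235
Try each candidate change and compute the resulting root:
Candidate A: set leaf[1] = 50 -> leaves = [43, 50, 10, 24, 22, 26, 41]
  L0: [43, 50, 10, 24, 22, 26, 41]
  L1: h(43,50)=(43*31+50)%997=386 h(10,24)=(10*31+24)%997=334 h(22,26)=(22*31+26)%997=708 h(41,41)=(41*31+41)%997=315 -> [386, 334, 708, 315]
  L2: h(386,334)=(386*31+334)%997=336 h(708,315)=(708*31+315)%997=329 -> [336, 329]
  L3: h(336,329)=(336*31+329)%997=775 -> [775]
  root = 775 != target 235
Candidate B: set leaf[1] = 21 -> leaves = [43, 21, 10, 24, 22, 26, 41]
  L0: [43, 21, 10, 24, 22, 26, 41]
  L1: h(43,21)=(43*31+21)%997=357 h(10,24)=(10*31+24)%997=334 h(22,26)=(22*31+26)%997=708 h(41,41)=(41*31+41)%997=315 -> [357, 334, 708, 315]
  L2: h(357,334)=(357*31+334)%997=434 h(708,315)=(708*31+315)%997=329 -> [434, 329]
  L3: h(434,329)=(434*31+329)%997=822 -> [822]
  root = 822 != target 235
Candidate C: set leaf[0] = 45 -> leaves = [45, 3, 10, 24, 22, 26, 41]
  L0: [45, 3, 10, 24, 22, 26, 41]
  L1: h(45,3)=(45*31+3)%997=401 h(10,24)=(10*31+24)%997=334 h(22,26)=(22*31+26)%997=708 h(41,41)=(41*31+41)%997=315 -> [401, 334, 708, 315]
  L2: h(401,334)=(401*31+334)%997=801 h(708,315)=(708*31+315)%997=329 -> [801, 329]
  L3: h(801,329)=(801*31+329)%997=235 -> [235]
  root = 235 == target 235  ** MATCH **
Candidate C produces the target root.

Answer: C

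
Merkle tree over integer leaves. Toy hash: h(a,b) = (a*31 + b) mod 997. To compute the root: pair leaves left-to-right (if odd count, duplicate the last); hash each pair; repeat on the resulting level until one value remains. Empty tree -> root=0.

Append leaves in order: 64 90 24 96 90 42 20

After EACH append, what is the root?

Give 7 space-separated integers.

Answer: 64 80 257 329 665 126 925

Derivation:
After append 64 (leaves=[64]):
  L0: [64]
  root=64
After append 90 (leaves=[64, 90]):
  L0: [64, 90]
  L1: h(64,90)=(64*31+90)%997=80 -> [80]
  root=80
After append 24 (leaves=[64, 90, 24]):
  L0: [64, 90, 24]
  L1: h(64,90)=(64*31+90)%997=80 h(24,24)=(24*31+24)%997=768 -> [80, 768]
  L2: h(80,768)=(80*31+768)%997=257 -> [257]
  root=257
After append 96 (leaves=[64, 90, 24, 96]):
  L0: [64, 90, 24, 96]
  L1: h(64,90)=(64*31+90)%997=80 h(24,96)=(24*31+96)%997=840 -> [80, 840]
  L2: h(80,840)=(80*31+840)%997=329 -> [329]
  root=329
After append 90 (leaves=[64, 90, 24, 96, 90]):
  L0: [64, 90, 24, 96, 90]
  L1: h(64,90)=(64*31+90)%997=80 h(24,96)=(24*31+96)%997=840 h(90,90)=(90*31+90)%997=886 -> [80, 840, 886]
  L2: h(80,840)=(80*31+840)%997=329 h(886,886)=(886*31+886)%997=436 -> [329, 436]
  L3: h(329,436)=(329*31+436)%997=665 -> [665]
  root=665
After append 42 (leaves=[64, 90, 24, 96, 90, 42]):
  L0: [64, 90, 24, 96, 90, 42]
  L1: h(64,90)=(64*31+90)%997=80 h(24,96)=(24*31+96)%997=840 h(90,42)=(90*31+42)%997=838 -> [80, 840, 838]
  L2: h(80,840)=(80*31+840)%997=329 h(838,838)=(838*31+838)%997=894 -> [329, 894]
  L3: h(329,894)=(329*31+894)%997=126 -> [126]
  root=126
After append 20 (leaves=[64, 90, 24, 96, 90, 42, 20]):
  L0: [64, 90, 24, 96, 90, 42, 20]
  L1: h(64,90)=(64*31+90)%997=80 h(24,96)=(24*31+96)%997=840 h(90,42)=(90*31+42)%997=838 h(20,20)=(20*31+20)%997=640 -> [80, 840, 838, 640]
  L2: h(80,840)=(80*31+840)%997=329 h(838,640)=(838*31+640)%997=696 -> [329, 696]
  L3: h(329,696)=(329*31+696)%997=925 -> [925]
  root=925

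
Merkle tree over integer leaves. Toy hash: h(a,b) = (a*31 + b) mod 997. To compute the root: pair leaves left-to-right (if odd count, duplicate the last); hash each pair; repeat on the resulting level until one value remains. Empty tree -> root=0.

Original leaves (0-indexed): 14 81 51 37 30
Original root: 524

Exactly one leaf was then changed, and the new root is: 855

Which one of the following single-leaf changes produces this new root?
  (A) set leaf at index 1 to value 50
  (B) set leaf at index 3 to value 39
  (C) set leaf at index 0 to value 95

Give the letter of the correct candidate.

Answer: C

Derivation:
Original leaves: [14, 81, 51, 37, 30]
Target new root: 855
Try each candidate change and compute the resulting root:
Candidate A: set leaf[1] = 50 -> leaves = [14, 50, 51, 37, 30]
  L0: [14, 50, 51, 37, 30]
  L1: h(14,50)=(14*31+50)%997=484 h(51,37)=(51*31+37)%997=621 h(30,30)=(30*31+30)%997=960 -> [484, 621, 960]
  L2: h(484,621)=(484*31+621)%997=670 h(960,960)=(960*31+960)%997=810 -> [670, 810]
  L3: h(670,810)=(670*31+810)%997=643 -> [643]
  root = 643 != target 855
Candidate B: set leaf[3] = 39 -> leaves = [14, 81, 51, 39, 30]
  L0: [14, 81, 51, 39, 30]
  L1: h(14,81)=(14*31+81)%997=515 h(51,39)=(51*31+39)%997=623 h(30,30)=(30*31+30)%997=960 -> [515, 623, 960]
  L2: h(515,623)=(515*31+623)%997=636 h(960,960)=(960*31+960)%997=810 -> [636, 810]
  L3: h(636,810)=(636*31+810)%997=586 -> [586]
  root = 586 != target 855
Candidate C: set leaf[0] = 95 -> leaves = [95, 81, 51, 37, 30]
  L0: [95, 81, 51, 37, 30]
  L1: h(95,81)=(95*31+81)%997=35 h(51,37)=(51*31+37)%997=621 h(30,30)=(30*31+30)%997=960 -> [35, 621, 960]
  L2: h(35,621)=(35*31+621)%997=709 h(960,960)=(960*31+960)%997=810 -> [709, 810]
  L3: h(709,810)=(709*31+810)%997=855 -> [855]
  root = 855 == target 855  ** MATCH **
Candidate C produces the target root.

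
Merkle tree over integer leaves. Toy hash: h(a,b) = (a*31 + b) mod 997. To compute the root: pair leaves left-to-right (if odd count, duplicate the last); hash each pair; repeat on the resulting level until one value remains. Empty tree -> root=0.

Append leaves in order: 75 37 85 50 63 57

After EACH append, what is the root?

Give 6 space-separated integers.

After append 75 (leaves=[75]):
  L0: [75]
  root=75
After append 37 (leaves=[75, 37]):
  L0: [75, 37]
  L1: h(75,37)=(75*31+37)%997=368 -> [368]
  root=368
After append 85 (leaves=[75, 37, 85]):
  L0: [75, 37, 85]
  L1: h(75,37)=(75*31+37)%997=368 h(85,85)=(85*31+85)%997=726 -> [368, 726]
  L2: h(368,726)=(368*31+726)%997=170 -> [170]
  root=170
After append 50 (leaves=[75, 37, 85, 50]):
  L0: [75, 37, 85, 50]
  L1: h(75,37)=(75*31+37)%997=368 h(85,50)=(85*31+50)%997=691 -> [368, 691]
  L2: h(368,691)=(368*31+691)%997=135 -> [135]
  root=135
After append 63 (leaves=[75, 37, 85, 50, 63]):
  L0: [75, 37, 85, 50, 63]
  L1: h(75,37)=(75*31+37)%997=368 h(85,50)=(85*31+50)%997=691 h(63,63)=(63*31+63)%997=22 -> [368, 691, 22]
  L2: h(368,691)=(368*31+691)%997=135 h(22,22)=(22*31+22)%997=704 -> [135, 704]
  L3: h(135,704)=(135*31+704)%997=901 -> [901]
  root=901
After append 57 (leaves=[75, 37, 85, 50, 63, 57]):
  L0: [75, 37, 85, 50, 63, 57]
  L1: h(75,37)=(75*31+37)%997=368 h(85,50)=(85*31+50)%997=691 h(63,57)=(63*31+57)%997=16 -> [368, 691, 16]
  L2: h(368,691)=(368*31+691)%997=135 h(16,16)=(16*31+16)%997=512 -> [135, 512]
  L3: h(135,512)=(135*31+512)%997=709 -> [709]
  root=709

Answer: 75 368 170 135 901 709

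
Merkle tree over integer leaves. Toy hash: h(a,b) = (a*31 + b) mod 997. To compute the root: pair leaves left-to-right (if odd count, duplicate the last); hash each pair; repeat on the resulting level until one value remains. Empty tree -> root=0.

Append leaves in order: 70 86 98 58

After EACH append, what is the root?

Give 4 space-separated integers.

After append 70 (leaves=[70]):
  L0: [70]
  root=70
After append 86 (leaves=[70, 86]):
  L0: [70, 86]
  L1: h(70,86)=(70*31+86)%997=262 -> [262]
  root=262
After append 98 (leaves=[70, 86, 98]):
  L0: [70, 86, 98]
  L1: h(70,86)=(70*31+86)%997=262 h(98,98)=(98*31+98)%997=145 -> [262, 145]
  L2: h(262,145)=(262*31+145)%997=291 -> [291]
  root=291
After append 58 (leaves=[70, 86, 98, 58]):
  L0: [70, 86, 98, 58]
  L1: h(70,86)=(70*31+86)%997=262 h(98,58)=(98*31+58)%997=105 -> [262, 105]
  L2: h(262,105)=(262*31+105)%997=251 -> [251]
  root=251

Answer: 70 262 291 251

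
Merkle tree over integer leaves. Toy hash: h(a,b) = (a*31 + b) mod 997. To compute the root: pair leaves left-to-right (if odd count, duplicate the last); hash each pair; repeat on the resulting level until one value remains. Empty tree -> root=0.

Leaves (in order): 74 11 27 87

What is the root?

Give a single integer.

Answer: 595

Derivation:
L0: [74, 11, 27, 87]
L1: h(74,11)=(74*31+11)%997=311 h(27,87)=(27*31+87)%997=924 -> [311, 924]
L2: h(311,924)=(311*31+924)%997=595 -> [595]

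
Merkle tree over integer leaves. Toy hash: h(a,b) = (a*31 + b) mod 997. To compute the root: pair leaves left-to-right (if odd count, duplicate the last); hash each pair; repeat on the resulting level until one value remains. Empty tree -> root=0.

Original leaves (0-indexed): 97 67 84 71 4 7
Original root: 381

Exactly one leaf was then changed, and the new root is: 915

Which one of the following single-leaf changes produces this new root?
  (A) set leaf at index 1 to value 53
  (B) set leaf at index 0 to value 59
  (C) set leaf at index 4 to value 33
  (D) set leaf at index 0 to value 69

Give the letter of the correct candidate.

Answer: B

Derivation:
Original leaves: [97, 67, 84, 71, 4, 7]
Target new root: 915
Try each candidate change and compute the resulting root:
Candidate A: set leaf[1] = 53 -> leaves = [97, 53, 84, 71, 4, 7]
  L0: [97, 53, 84, 71, 4, 7]
  L1: h(97,53)=(97*31+53)%997=69 h(84,71)=(84*31+71)%997=681 h(4,7)=(4*31+7)%997=131 -> [69, 681, 131]
  L2: h(69,681)=(69*31+681)%997=826 h(131,131)=(131*31+131)%997=204 -> [826, 204]
  L3: h(826,204)=(826*31+204)%997=885 -> [885]
  root = 885 != target 915
Candidate B: set leaf[0] = 59 -> leaves = [59, 67, 84, 71, 4, 7]
  L0: [59, 67, 84, 71, 4, 7]
  L1: h(59,67)=(59*31+67)%997=899 h(84,71)=(84*31+71)%997=681 h(4,7)=(4*31+7)%997=131 -> [899, 681, 131]
  L2: h(899,681)=(899*31+681)%997=634 h(131,131)=(131*31+131)%997=204 -> [634, 204]
  L3: h(634,204)=(634*31+204)%997=915 -> [915]
  root = 915 == target 915  ** MATCH **
Candidate C: set leaf[4] = 33 -> leaves = [97, 67, 84, 71, 33, 7]
  L0: [97, 67, 84, 71, 33, 7]
  L1: h(97,67)=(97*31+67)%997=83 h(84,71)=(84*31+71)%997=681 h(33,7)=(33*31+7)%997=33 -> [83, 681, 33]
  L2: h(83,681)=(83*31+681)%997=263 h(33,33)=(33*31+33)%997=59 -> [263, 59]
  L3: h(263,59)=(263*31+59)%997=236 -> [236]
  root = 236 != target 915
Candidate D: set leaf[0] = 69 -> leaves = [69, 67, 84, 71, 4, 7]
  L0: [69, 67, 84, 71, 4, 7]
  L1: h(69,67)=(69*31+67)%997=212 h(84,71)=(84*31+71)%997=681 h(4,7)=(4*31+7)%997=131 -> [212, 681, 131]
  L2: h(212,681)=(212*31+681)%997=274 h(131,131)=(131*31+131)%997=204 -> [274, 204]
  L3: h(274,204)=(274*31+204)%997=722 -> [722]
  root = 722 != target 915
Candidate B produces the target root.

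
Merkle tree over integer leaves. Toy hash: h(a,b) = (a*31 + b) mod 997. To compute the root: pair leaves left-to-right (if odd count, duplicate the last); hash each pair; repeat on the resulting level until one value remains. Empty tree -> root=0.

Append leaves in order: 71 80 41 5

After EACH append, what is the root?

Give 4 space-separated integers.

Answer: 71 287 239 203

Derivation:
After append 71 (leaves=[71]):
  L0: [71]
  root=71
After append 80 (leaves=[71, 80]):
  L0: [71, 80]
  L1: h(71,80)=(71*31+80)%997=287 -> [287]
  root=287
After append 41 (leaves=[71, 80, 41]):
  L0: [71, 80, 41]
  L1: h(71,80)=(71*31+80)%997=287 h(41,41)=(41*31+41)%997=315 -> [287, 315]
  L2: h(287,315)=(287*31+315)%997=239 -> [239]
  root=239
After append 5 (leaves=[71, 80, 41, 5]):
  L0: [71, 80, 41, 5]
  L1: h(71,80)=(71*31+80)%997=287 h(41,5)=(41*31+5)%997=279 -> [287, 279]
  L2: h(287,279)=(287*31+279)%997=203 -> [203]
  root=203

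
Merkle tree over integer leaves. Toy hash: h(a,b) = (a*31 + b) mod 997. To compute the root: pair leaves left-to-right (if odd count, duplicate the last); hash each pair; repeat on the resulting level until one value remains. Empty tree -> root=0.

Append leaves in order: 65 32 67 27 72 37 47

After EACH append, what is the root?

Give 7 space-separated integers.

After append 65 (leaves=[65]):
  L0: [65]
  root=65
After append 32 (leaves=[65, 32]):
  L0: [65, 32]
  L1: h(65,32)=(65*31+32)%997=53 -> [53]
  root=53
After append 67 (leaves=[65, 32, 67]):
  L0: [65, 32, 67]
  L1: h(65,32)=(65*31+32)%997=53 h(67,67)=(67*31+67)%997=150 -> [53, 150]
  L2: h(53,150)=(53*31+150)%997=796 -> [796]
  root=796
After append 27 (leaves=[65, 32, 67, 27]):
  L0: [65, 32, 67, 27]
  L1: h(65,32)=(65*31+32)%997=53 h(67,27)=(67*31+27)%997=110 -> [53, 110]
  L2: h(53,110)=(53*31+110)%997=756 -> [756]
  root=756
After append 72 (leaves=[65, 32, 67, 27, 72]):
  L0: [65, 32, 67, 27, 72]
  L1: h(65,32)=(65*31+32)%997=53 h(67,27)=(67*31+27)%997=110 h(72,72)=(72*31+72)%997=310 -> [53, 110, 310]
  L2: h(53,110)=(53*31+110)%997=756 h(310,310)=(310*31+310)%997=947 -> [756, 947]
  L3: h(756,947)=(756*31+947)%997=455 -> [455]
  root=455
After append 37 (leaves=[65, 32, 67, 27, 72, 37]):
  L0: [65, 32, 67, 27, 72, 37]
  L1: h(65,32)=(65*31+32)%997=53 h(67,27)=(67*31+27)%997=110 h(72,37)=(72*31+37)%997=275 -> [53, 110, 275]
  L2: h(53,110)=(53*31+110)%997=756 h(275,275)=(275*31+275)%997=824 -> [756, 824]
  L3: h(756,824)=(756*31+824)%997=332 -> [332]
  root=332
After append 47 (leaves=[65, 32, 67, 27, 72, 37, 47]):
  L0: [65, 32, 67, 27, 72, 37, 47]
  L1: h(65,32)=(65*31+32)%997=53 h(67,27)=(67*31+27)%997=110 h(72,37)=(72*31+37)%997=275 h(47,47)=(47*31+47)%997=507 -> [53, 110, 275, 507]
  L2: h(53,110)=(53*31+110)%997=756 h(275,507)=(275*31+507)%997=59 -> [756, 59]
  L3: h(756,59)=(756*31+59)%997=564 -> [564]
  root=564

Answer: 65 53 796 756 455 332 564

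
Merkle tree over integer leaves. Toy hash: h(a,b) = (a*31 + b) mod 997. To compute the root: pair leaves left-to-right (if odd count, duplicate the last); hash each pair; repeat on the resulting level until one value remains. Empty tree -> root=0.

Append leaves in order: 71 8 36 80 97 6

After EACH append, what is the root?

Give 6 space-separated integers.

After append 71 (leaves=[71]):
  L0: [71]
  root=71
After append 8 (leaves=[71, 8]):
  L0: [71, 8]
  L1: h(71,8)=(71*31+8)%997=215 -> [215]
  root=215
After append 36 (leaves=[71, 8, 36]):
  L0: [71, 8, 36]
  L1: h(71,8)=(71*31+8)%997=215 h(36,36)=(36*31+36)%997=155 -> [215, 155]
  L2: h(215,155)=(215*31+155)%997=838 -> [838]
  root=838
After append 80 (leaves=[71, 8, 36, 80]):
  L0: [71, 8, 36, 80]
  L1: h(71,8)=(71*31+8)%997=215 h(36,80)=(36*31+80)%997=199 -> [215, 199]
  L2: h(215,199)=(215*31+199)%997=882 -> [882]
  root=882
After append 97 (leaves=[71, 8, 36, 80, 97]):
  L0: [71, 8, 36, 80, 97]
  L1: h(71,8)=(71*31+8)%997=215 h(36,80)=(36*31+80)%997=199 h(97,97)=(97*31+97)%997=113 -> [215, 199, 113]
  L2: h(215,199)=(215*31+199)%997=882 h(113,113)=(113*31+113)%997=625 -> [882, 625]
  L3: h(882,625)=(882*31+625)%997=51 -> [51]
  root=51
After append 6 (leaves=[71, 8, 36, 80, 97, 6]):
  L0: [71, 8, 36, 80, 97, 6]
  L1: h(71,8)=(71*31+8)%997=215 h(36,80)=(36*31+80)%997=199 h(97,6)=(97*31+6)%997=22 -> [215, 199, 22]
  L2: h(215,199)=(215*31+199)%997=882 h(22,22)=(22*31+22)%997=704 -> [882, 704]
  L3: h(882,704)=(882*31+704)%997=130 -> [130]
  root=130

Answer: 71 215 838 882 51 130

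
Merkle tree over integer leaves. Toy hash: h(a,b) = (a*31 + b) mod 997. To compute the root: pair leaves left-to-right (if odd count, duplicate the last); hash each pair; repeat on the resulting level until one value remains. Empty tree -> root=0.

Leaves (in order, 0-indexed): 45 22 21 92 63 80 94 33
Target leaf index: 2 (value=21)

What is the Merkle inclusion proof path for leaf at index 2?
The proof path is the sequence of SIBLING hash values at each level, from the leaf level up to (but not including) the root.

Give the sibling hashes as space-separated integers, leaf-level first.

L0 (leaves): [45, 22, 21, 92, 63, 80, 94, 33], target index=2
L1: h(45,22)=(45*31+22)%997=420 [pair 0] h(21,92)=(21*31+92)%997=743 [pair 1] h(63,80)=(63*31+80)%997=39 [pair 2] h(94,33)=(94*31+33)%997=953 [pair 3] -> [420, 743, 39, 953]
  Sibling for proof at L0: 92
L2: h(420,743)=(420*31+743)%997=802 [pair 0] h(39,953)=(39*31+953)%997=168 [pair 1] -> [802, 168]
  Sibling for proof at L1: 420
L3: h(802,168)=(802*31+168)%997=105 [pair 0] -> [105]
  Sibling for proof at L2: 168
Root: 105
Proof path (sibling hashes from leaf to root): [92, 420, 168]

Answer: 92 420 168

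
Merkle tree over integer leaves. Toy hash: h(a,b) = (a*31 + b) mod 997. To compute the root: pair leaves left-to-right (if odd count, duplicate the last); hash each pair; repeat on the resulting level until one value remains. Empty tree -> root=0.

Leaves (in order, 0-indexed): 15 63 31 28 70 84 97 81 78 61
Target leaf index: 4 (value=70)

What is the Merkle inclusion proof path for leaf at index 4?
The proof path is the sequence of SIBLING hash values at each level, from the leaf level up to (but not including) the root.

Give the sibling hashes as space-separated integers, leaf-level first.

L0 (leaves): [15, 63, 31, 28, 70, 84, 97, 81, 78, 61], target index=4
L1: h(15,63)=(15*31+63)%997=528 [pair 0] h(31,28)=(31*31+28)%997=989 [pair 1] h(70,84)=(70*31+84)%997=260 [pair 2] h(97,81)=(97*31+81)%997=97 [pair 3] h(78,61)=(78*31+61)%997=485 [pair 4] -> [528, 989, 260, 97, 485]
  Sibling for proof at L0: 84
L2: h(528,989)=(528*31+989)%997=408 [pair 0] h(260,97)=(260*31+97)%997=181 [pair 1] h(485,485)=(485*31+485)%997=565 [pair 2] -> [408, 181, 565]
  Sibling for proof at L1: 97
L3: h(408,181)=(408*31+181)%997=865 [pair 0] h(565,565)=(565*31+565)%997=134 [pair 1] -> [865, 134]
  Sibling for proof at L2: 408
L4: h(865,134)=(865*31+134)%997=30 [pair 0] -> [30]
  Sibling for proof at L3: 134
Root: 30
Proof path (sibling hashes from leaf to root): [84, 97, 408, 134]

Answer: 84 97 408 134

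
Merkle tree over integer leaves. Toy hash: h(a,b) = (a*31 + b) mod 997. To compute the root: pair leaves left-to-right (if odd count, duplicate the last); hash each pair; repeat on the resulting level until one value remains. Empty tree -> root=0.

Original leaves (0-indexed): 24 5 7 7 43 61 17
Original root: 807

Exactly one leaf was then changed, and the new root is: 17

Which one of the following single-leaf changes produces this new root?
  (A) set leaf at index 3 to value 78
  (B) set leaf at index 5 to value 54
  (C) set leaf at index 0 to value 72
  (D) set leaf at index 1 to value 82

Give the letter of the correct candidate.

Original leaves: [24, 5, 7, 7, 43, 61, 17]
Target new root: 17
Try each candidate change and compute the resulting root:
Candidate A: set leaf[3] = 78 -> leaves = [24, 5, 7, 78, 43, 61, 17]
  L0: [24, 5, 7, 78, 43, 61, 17]
  L1: h(24,5)=(24*31+5)%997=749 h(7,78)=(7*31+78)%997=295 h(43,61)=(43*31+61)%997=397 h(17,17)=(17*31+17)%997=544 -> [749, 295, 397, 544]
  L2: h(749,295)=(749*31+295)%997=583 h(397,544)=(397*31+544)%997=887 -> [583, 887]
  L3: h(583,887)=(583*31+887)%997=17 -> [17]
  root = 17 == target 17  ** MATCH **
Candidate B: set leaf[5] = 54 -> leaves = [24, 5, 7, 7, 43, 54, 17]
  L0: [24, 5, 7, 7, 43, 54, 17]
  L1: h(24,5)=(24*31+5)%997=749 h(7,7)=(7*31+7)%997=224 h(43,54)=(43*31+54)%997=390 h(17,17)=(17*31+17)%997=544 -> [749, 224, 390, 544]
  L2: h(749,224)=(749*31+224)%997=512 h(390,544)=(390*31+544)%997=670 -> [512, 670]
  L3: h(512,670)=(512*31+670)%997=590 -> [590]
  root = 590 != target 17
Candidate C: set leaf[0] = 72 -> leaves = [72, 5, 7, 7, 43, 61, 17]
  L0: [72, 5, 7, 7, 43, 61, 17]
  L1: h(72,5)=(72*31+5)%997=243 h(7,7)=(7*31+7)%997=224 h(43,61)=(43*31+61)%997=397 h(17,17)=(17*31+17)%997=544 -> [243, 224, 397, 544]
  L2: h(243,224)=(243*31+224)%997=778 h(397,544)=(397*31+544)%997=887 -> [778, 887]
  L3: h(778,887)=(778*31+887)%997=80 -> [80]
  root = 80 != target 17
Candidate D: set leaf[1] = 82 -> leaves = [24, 82, 7, 7, 43, 61, 17]
  L0: [24, 82, 7, 7, 43, 61, 17]
  L1: h(24,82)=(24*31+82)%997=826 h(7,7)=(7*31+7)%997=224 h(43,61)=(43*31+61)%997=397 h(17,17)=(17*31+17)%997=544 -> [826, 224, 397, 544]
  L2: h(826,224)=(826*31+224)%997=905 h(397,544)=(397*31+544)%997=887 -> [905, 887]
  L3: h(905,887)=(905*31+887)%997=29 -> [29]
  root = 29 != target 17
Candidate A produces the target root.

Answer: A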